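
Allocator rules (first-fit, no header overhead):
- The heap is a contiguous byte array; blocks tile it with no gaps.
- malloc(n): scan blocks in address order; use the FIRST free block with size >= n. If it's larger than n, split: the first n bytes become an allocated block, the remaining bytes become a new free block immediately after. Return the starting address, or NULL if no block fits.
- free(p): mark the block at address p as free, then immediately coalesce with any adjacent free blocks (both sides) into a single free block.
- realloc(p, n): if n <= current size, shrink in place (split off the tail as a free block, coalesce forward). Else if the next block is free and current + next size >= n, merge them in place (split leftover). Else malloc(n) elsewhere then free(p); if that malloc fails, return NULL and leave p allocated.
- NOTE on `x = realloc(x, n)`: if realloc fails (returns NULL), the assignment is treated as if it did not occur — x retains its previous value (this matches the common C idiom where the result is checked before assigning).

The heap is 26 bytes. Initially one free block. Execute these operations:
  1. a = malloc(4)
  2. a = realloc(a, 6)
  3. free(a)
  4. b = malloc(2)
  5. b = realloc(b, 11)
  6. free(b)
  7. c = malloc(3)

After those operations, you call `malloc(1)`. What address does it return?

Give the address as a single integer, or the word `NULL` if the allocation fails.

Op 1: a = malloc(4) -> a = 0; heap: [0-3 ALLOC][4-25 FREE]
Op 2: a = realloc(a, 6) -> a = 0; heap: [0-5 ALLOC][6-25 FREE]
Op 3: free(a) -> (freed a); heap: [0-25 FREE]
Op 4: b = malloc(2) -> b = 0; heap: [0-1 ALLOC][2-25 FREE]
Op 5: b = realloc(b, 11) -> b = 0; heap: [0-10 ALLOC][11-25 FREE]
Op 6: free(b) -> (freed b); heap: [0-25 FREE]
Op 7: c = malloc(3) -> c = 0; heap: [0-2 ALLOC][3-25 FREE]
malloc(1): first-fit scan over [0-2 ALLOC][3-25 FREE] -> 3

Answer: 3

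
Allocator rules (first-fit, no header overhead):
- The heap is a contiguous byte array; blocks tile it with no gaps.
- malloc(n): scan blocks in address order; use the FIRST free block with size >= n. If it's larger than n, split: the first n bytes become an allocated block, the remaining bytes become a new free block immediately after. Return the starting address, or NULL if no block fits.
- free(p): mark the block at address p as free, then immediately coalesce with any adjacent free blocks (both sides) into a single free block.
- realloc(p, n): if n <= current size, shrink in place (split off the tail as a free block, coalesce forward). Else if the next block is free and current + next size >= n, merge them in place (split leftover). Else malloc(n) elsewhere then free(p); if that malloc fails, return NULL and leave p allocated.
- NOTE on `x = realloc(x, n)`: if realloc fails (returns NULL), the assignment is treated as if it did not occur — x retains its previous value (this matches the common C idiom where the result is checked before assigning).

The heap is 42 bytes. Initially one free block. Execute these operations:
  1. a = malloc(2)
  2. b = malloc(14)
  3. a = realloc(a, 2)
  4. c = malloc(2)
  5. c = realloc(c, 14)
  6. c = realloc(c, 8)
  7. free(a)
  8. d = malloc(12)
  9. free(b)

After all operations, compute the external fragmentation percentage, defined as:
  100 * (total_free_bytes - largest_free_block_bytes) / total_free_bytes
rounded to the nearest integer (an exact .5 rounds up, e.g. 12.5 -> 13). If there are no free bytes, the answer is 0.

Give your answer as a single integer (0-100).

Op 1: a = malloc(2) -> a = 0; heap: [0-1 ALLOC][2-41 FREE]
Op 2: b = malloc(14) -> b = 2; heap: [0-1 ALLOC][2-15 ALLOC][16-41 FREE]
Op 3: a = realloc(a, 2) -> a = 0; heap: [0-1 ALLOC][2-15 ALLOC][16-41 FREE]
Op 4: c = malloc(2) -> c = 16; heap: [0-1 ALLOC][2-15 ALLOC][16-17 ALLOC][18-41 FREE]
Op 5: c = realloc(c, 14) -> c = 16; heap: [0-1 ALLOC][2-15 ALLOC][16-29 ALLOC][30-41 FREE]
Op 6: c = realloc(c, 8) -> c = 16; heap: [0-1 ALLOC][2-15 ALLOC][16-23 ALLOC][24-41 FREE]
Op 7: free(a) -> (freed a); heap: [0-1 FREE][2-15 ALLOC][16-23 ALLOC][24-41 FREE]
Op 8: d = malloc(12) -> d = 24; heap: [0-1 FREE][2-15 ALLOC][16-23 ALLOC][24-35 ALLOC][36-41 FREE]
Op 9: free(b) -> (freed b); heap: [0-15 FREE][16-23 ALLOC][24-35 ALLOC][36-41 FREE]
Free blocks: [16 6] total_free=22 largest=16 -> 100*(22-16)/22 = 600/22 ≈ 27.273 -> rounds to 27

Answer: 27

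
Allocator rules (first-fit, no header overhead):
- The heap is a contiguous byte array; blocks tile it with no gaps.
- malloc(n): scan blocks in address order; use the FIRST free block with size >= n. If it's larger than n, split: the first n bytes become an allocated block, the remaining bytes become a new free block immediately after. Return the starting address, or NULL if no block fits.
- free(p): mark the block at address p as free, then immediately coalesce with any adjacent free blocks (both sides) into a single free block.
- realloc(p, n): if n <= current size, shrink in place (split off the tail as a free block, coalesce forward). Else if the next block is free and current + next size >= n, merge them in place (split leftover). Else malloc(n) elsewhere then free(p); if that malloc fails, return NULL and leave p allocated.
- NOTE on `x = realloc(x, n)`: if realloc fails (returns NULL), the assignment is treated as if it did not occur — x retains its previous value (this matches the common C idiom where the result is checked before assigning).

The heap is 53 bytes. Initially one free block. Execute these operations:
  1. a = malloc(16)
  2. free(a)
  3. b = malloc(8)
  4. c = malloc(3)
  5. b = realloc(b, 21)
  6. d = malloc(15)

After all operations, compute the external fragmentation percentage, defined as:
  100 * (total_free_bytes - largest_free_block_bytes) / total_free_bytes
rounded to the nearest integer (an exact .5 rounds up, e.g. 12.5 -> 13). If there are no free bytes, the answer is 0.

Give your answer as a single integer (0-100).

Answer: 43

Derivation:
Op 1: a = malloc(16) -> a = 0; heap: [0-15 ALLOC][16-52 FREE]
Op 2: free(a) -> (freed a); heap: [0-52 FREE]
Op 3: b = malloc(8) -> b = 0; heap: [0-7 ALLOC][8-52 FREE]
Op 4: c = malloc(3) -> c = 8; heap: [0-7 ALLOC][8-10 ALLOC][11-52 FREE]
Op 5: b = realloc(b, 21) -> b = 11; heap: [0-7 FREE][8-10 ALLOC][11-31 ALLOC][32-52 FREE]
Op 6: d = malloc(15) -> d = 32; heap: [0-7 FREE][8-10 ALLOC][11-31 ALLOC][32-46 ALLOC][47-52 FREE]
Free blocks: [8 6] total_free=14 largest=8 -> 100*(14-8)/14 = 600/14 ≈ 42.857 -> rounds to 43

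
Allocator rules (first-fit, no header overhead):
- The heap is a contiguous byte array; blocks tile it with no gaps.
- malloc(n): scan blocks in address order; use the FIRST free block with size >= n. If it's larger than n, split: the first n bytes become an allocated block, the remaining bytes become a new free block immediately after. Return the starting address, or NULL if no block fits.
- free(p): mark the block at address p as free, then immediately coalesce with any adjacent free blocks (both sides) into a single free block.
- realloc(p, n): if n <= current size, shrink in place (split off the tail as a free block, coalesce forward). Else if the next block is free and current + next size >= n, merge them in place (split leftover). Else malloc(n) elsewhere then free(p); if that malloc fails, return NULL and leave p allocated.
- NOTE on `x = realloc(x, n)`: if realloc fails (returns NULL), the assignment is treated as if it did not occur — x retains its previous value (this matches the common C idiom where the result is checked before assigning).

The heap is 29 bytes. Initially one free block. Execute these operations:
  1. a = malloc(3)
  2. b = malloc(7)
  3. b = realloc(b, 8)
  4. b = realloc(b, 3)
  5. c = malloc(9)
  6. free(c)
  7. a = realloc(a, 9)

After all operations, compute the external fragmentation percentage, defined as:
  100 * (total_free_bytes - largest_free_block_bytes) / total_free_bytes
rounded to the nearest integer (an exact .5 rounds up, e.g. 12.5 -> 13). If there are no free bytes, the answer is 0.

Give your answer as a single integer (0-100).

Answer: 18

Derivation:
Op 1: a = malloc(3) -> a = 0; heap: [0-2 ALLOC][3-28 FREE]
Op 2: b = malloc(7) -> b = 3; heap: [0-2 ALLOC][3-9 ALLOC][10-28 FREE]
Op 3: b = realloc(b, 8) -> b = 3; heap: [0-2 ALLOC][3-10 ALLOC][11-28 FREE]
Op 4: b = realloc(b, 3) -> b = 3; heap: [0-2 ALLOC][3-5 ALLOC][6-28 FREE]
Op 5: c = malloc(9) -> c = 6; heap: [0-2 ALLOC][3-5 ALLOC][6-14 ALLOC][15-28 FREE]
Op 6: free(c) -> (freed c); heap: [0-2 ALLOC][3-5 ALLOC][6-28 FREE]
Op 7: a = realloc(a, 9) -> a = 6; heap: [0-2 FREE][3-5 ALLOC][6-14 ALLOC][15-28 FREE]
Free blocks: [3 14] total_free=17 largest=14 -> 100*(17-14)/17 = 300/17 ≈ 17.647 -> rounds to 18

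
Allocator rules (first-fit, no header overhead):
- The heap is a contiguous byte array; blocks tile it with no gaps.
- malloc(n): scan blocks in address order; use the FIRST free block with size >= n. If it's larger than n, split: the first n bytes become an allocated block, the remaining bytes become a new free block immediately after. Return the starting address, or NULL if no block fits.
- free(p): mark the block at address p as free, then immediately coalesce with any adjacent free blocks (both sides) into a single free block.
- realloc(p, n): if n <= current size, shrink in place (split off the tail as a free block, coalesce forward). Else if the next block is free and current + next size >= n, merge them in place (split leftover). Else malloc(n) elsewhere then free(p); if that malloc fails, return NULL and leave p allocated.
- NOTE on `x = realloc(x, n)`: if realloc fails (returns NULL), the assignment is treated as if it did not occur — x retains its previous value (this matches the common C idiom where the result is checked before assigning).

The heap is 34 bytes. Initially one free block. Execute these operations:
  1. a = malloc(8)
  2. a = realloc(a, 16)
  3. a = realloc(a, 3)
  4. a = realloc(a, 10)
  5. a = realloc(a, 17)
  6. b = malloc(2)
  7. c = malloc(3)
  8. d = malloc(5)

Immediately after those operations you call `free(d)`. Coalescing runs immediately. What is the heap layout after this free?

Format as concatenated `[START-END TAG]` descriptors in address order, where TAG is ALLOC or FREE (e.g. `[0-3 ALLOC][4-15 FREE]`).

Answer: [0-16 ALLOC][17-18 ALLOC][19-21 ALLOC][22-33 FREE]

Derivation:
Op 1: a = malloc(8) -> a = 0; heap: [0-7 ALLOC][8-33 FREE]
Op 2: a = realloc(a, 16) -> a = 0; heap: [0-15 ALLOC][16-33 FREE]
Op 3: a = realloc(a, 3) -> a = 0; heap: [0-2 ALLOC][3-33 FREE]
Op 4: a = realloc(a, 10) -> a = 0; heap: [0-9 ALLOC][10-33 FREE]
Op 5: a = realloc(a, 17) -> a = 0; heap: [0-16 ALLOC][17-33 FREE]
Op 6: b = malloc(2) -> b = 17; heap: [0-16 ALLOC][17-18 ALLOC][19-33 FREE]
Op 7: c = malloc(3) -> c = 19; heap: [0-16 ALLOC][17-18 ALLOC][19-21 ALLOC][22-33 FREE]
Op 8: d = malloc(5) -> d = 22; heap: [0-16 ALLOC][17-18 ALLOC][19-21 ALLOC][22-26 ALLOC][27-33 FREE]
free(d): d = 22 -> block [22-26 ALLOC]; mark free, coalesce with adjacent free neighbors -> [0-16 ALLOC][17-18 ALLOC][19-21 ALLOC][22-33 FREE]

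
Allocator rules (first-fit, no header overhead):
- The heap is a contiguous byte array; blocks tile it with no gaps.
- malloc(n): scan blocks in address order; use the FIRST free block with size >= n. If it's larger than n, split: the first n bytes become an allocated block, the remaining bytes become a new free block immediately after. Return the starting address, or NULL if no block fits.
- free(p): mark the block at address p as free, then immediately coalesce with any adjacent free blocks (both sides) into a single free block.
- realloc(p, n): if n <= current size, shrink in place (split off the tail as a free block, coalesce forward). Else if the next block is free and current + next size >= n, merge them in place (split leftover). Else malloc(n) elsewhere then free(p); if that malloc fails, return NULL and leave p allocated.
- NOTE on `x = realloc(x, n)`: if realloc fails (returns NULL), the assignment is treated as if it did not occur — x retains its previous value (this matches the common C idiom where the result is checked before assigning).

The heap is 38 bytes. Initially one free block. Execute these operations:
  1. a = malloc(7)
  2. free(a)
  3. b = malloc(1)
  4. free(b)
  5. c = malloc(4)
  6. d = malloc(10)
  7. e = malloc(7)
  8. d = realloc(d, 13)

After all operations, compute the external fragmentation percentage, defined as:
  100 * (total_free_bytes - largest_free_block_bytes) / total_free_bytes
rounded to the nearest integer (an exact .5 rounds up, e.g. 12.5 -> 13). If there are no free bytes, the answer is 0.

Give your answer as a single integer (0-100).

Answer: 29

Derivation:
Op 1: a = malloc(7) -> a = 0; heap: [0-6 ALLOC][7-37 FREE]
Op 2: free(a) -> (freed a); heap: [0-37 FREE]
Op 3: b = malloc(1) -> b = 0; heap: [0-0 ALLOC][1-37 FREE]
Op 4: free(b) -> (freed b); heap: [0-37 FREE]
Op 5: c = malloc(4) -> c = 0; heap: [0-3 ALLOC][4-37 FREE]
Op 6: d = malloc(10) -> d = 4; heap: [0-3 ALLOC][4-13 ALLOC][14-37 FREE]
Op 7: e = malloc(7) -> e = 14; heap: [0-3 ALLOC][4-13 ALLOC][14-20 ALLOC][21-37 FREE]
Op 8: d = realloc(d, 13) -> d = 21; heap: [0-3 ALLOC][4-13 FREE][14-20 ALLOC][21-33 ALLOC][34-37 FREE]
Free blocks: [10 4] total_free=14 largest=10 -> 100*(14-10)/14 = 400/14 ≈ 28.571 -> rounds to 29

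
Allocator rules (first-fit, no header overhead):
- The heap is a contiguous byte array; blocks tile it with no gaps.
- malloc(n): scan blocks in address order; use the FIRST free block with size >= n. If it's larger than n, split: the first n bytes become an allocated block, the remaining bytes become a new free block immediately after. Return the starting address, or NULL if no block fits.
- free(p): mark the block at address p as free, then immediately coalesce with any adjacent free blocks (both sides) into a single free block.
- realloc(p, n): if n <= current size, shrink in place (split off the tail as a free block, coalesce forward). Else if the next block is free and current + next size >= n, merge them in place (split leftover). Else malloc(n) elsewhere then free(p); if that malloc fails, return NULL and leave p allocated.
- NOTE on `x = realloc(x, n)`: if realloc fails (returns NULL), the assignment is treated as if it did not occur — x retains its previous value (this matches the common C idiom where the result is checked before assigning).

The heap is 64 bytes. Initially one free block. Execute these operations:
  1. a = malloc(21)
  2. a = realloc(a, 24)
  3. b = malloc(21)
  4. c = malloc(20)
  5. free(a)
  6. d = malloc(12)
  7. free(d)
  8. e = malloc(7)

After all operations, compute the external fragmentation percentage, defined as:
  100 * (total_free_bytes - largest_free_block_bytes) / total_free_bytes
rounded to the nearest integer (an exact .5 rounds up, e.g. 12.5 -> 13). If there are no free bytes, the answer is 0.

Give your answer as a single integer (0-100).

Answer: 47

Derivation:
Op 1: a = malloc(21) -> a = 0; heap: [0-20 ALLOC][21-63 FREE]
Op 2: a = realloc(a, 24) -> a = 0; heap: [0-23 ALLOC][24-63 FREE]
Op 3: b = malloc(21) -> b = 24; heap: [0-23 ALLOC][24-44 ALLOC][45-63 FREE]
Op 4: c = malloc(20) -> c = NULL; heap: [0-23 ALLOC][24-44 ALLOC][45-63 FREE]
Op 5: free(a) -> (freed a); heap: [0-23 FREE][24-44 ALLOC][45-63 FREE]
Op 6: d = malloc(12) -> d = 0; heap: [0-11 ALLOC][12-23 FREE][24-44 ALLOC][45-63 FREE]
Op 7: free(d) -> (freed d); heap: [0-23 FREE][24-44 ALLOC][45-63 FREE]
Op 8: e = malloc(7) -> e = 0; heap: [0-6 ALLOC][7-23 FREE][24-44 ALLOC][45-63 FREE]
Free blocks: [17 19] total_free=36 largest=19 -> 100*(36-19)/36 = 1700/36 ≈ 47.222 -> rounds to 47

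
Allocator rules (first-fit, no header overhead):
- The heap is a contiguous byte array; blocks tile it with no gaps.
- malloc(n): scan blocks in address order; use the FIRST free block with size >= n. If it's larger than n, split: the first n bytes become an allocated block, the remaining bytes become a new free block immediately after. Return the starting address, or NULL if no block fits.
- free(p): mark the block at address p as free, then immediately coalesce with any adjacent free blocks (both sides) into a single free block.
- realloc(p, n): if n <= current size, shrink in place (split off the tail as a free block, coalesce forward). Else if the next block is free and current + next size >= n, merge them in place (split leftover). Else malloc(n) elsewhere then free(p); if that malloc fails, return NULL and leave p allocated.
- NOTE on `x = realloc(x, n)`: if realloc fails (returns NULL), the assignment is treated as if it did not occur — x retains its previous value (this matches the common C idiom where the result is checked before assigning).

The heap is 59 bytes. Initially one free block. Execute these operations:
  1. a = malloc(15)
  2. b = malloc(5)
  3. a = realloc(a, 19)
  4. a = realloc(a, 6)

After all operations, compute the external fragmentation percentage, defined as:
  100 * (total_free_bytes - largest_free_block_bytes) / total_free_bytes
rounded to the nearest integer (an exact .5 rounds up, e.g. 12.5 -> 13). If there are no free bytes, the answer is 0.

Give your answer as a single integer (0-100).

Answer: 31

Derivation:
Op 1: a = malloc(15) -> a = 0; heap: [0-14 ALLOC][15-58 FREE]
Op 2: b = malloc(5) -> b = 15; heap: [0-14 ALLOC][15-19 ALLOC][20-58 FREE]
Op 3: a = realloc(a, 19) -> a = 20; heap: [0-14 FREE][15-19 ALLOC][20-38 ALLOC][39-58 FREE]
Op 4: a = realloc(a, 6) -> a = 20; heap: [0-14 FREE][15-19 ALLOC][20-25 ALLOC][26-58 FREE]
Free blocks: [15 33] total_free=48 largest=33 -> 100*(48-33)/48 = 1500/48 = 31.25 -> rounds to 31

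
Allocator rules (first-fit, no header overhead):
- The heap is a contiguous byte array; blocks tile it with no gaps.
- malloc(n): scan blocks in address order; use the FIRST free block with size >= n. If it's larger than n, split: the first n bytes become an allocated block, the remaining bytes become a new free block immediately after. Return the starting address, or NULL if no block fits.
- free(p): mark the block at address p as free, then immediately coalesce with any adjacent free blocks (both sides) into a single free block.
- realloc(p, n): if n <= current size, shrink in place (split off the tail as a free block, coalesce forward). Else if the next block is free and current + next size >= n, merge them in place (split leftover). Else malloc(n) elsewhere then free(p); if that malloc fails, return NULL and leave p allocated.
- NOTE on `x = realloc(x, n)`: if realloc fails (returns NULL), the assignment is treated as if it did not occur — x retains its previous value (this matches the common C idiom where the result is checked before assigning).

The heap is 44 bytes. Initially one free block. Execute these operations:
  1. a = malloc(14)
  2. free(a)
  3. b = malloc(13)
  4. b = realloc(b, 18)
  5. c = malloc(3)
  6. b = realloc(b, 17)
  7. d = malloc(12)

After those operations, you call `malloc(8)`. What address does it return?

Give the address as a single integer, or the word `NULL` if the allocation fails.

Answer: 33

Derivation:
Op 1: a = malloc(14) -> a = 0; heap: [0-13 ALLOC][14-43 FREE]
Op 2: free(a) -> (freed a); heap: [0-43 FREE]
Op 3: b = malloc(13) -> b = 0; heap: [0-12 ALLOC][13-43 FREE]
Op 4: b = realloc(b, 18) -> b = 0; heap: [0-17 ALLOC][18-43 FREE]
Op 5: c = malloc(3) -> c = 18; heap: [0-17 ALLOC][18-20 ALLOC][21-43 FREE]
Op 6: b = realloc(b, 17) -> b = 0; heap: [0-16 ALLOC][17-17 FREE][18-20 ALLOC][21-43 FREE]
Op 7: d = malloc(12) -> d = 21; heap: [0-16 ALLOC][17-17 FREE][18-20 ALLOC][21-32 ALLOC][33-43 FREE]
malloc(8): first-fit scan over [0-16 ALLOC][17-17 FREE][18-20 ALLOC][21-32 ALLOC][33-43 FREE] -> 33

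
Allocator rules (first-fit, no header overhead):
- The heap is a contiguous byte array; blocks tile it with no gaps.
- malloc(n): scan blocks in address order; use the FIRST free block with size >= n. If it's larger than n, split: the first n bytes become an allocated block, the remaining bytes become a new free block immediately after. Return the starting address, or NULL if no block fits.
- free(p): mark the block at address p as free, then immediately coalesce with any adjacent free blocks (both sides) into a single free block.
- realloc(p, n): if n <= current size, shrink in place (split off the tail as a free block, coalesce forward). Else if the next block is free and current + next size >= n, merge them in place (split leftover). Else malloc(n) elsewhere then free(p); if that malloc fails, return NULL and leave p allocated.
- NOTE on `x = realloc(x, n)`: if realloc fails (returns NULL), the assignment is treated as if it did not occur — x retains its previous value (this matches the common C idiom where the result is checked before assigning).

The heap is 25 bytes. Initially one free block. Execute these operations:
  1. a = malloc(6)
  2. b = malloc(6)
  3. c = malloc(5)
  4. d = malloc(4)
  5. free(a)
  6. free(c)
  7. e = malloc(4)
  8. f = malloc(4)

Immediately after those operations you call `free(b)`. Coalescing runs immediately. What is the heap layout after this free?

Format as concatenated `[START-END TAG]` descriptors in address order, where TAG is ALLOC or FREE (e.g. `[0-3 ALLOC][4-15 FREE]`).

Op 1: a = malloc(6) -> a = 0; heap: [0-5 ALLOC][6-24 FREE]
Op 2: b = malloc(6) -> b = 6; heap: [0-5 ALLOC][6-11 ALLOC][12-24 FREE]
Op 3: c = malloc(5) -> c = 12; heap: [0-5 ALLOC][6-11 ALLOC][12-16 ALLOC][17-24 FREE]
Op 4: d = malloc(4) -> d = 17; heap: [0-5 ALLOC][6-11 ALLOC][12-16 ALLOC][17-20 ALLOC][21-24 FREE]
Op 5: free(a) -> (freed a); heap: [0-5 FREE][6-11 ALLOC][12-16 ALLOC][17-20 ALLOC][21-24 FREE]
Op 6: free(c) -> (freed c); heap: [0-5 FREE][6-11 ALLOC][12-16 FREE][17-20 ALLOC][21-24 FREE]
Op 7: e = malloc(4) -> e = 0; heap: [0-3 ALLOC][4-5 FREE][6-11 ALLOC][12-16 FREE][17-20 ALLOC][21-24 FREE]
Op 8: f = malloc(4) -> f = 12; heap: [0-3 ALLOC][4-5 FREE][6-11 ALLOC][12-15 ALLOC][16-16 FREE][17-20 ALLOC][21-24 FREE]
free(b): b = 6 -> block [6-11 ALLOC]; mark free, coalesce with adjacent free neighbors -> [0-3 ALLOC][4-11 FREE][12-15 ALLOC][16-16 FREE][17-20 ALLOC][21-24 FREE]

Answer: [0-3 ALLOC][4-11 FREE][12-15 ALLOC][16-16 FREE][17-20 ALLOC][21-24 FREE]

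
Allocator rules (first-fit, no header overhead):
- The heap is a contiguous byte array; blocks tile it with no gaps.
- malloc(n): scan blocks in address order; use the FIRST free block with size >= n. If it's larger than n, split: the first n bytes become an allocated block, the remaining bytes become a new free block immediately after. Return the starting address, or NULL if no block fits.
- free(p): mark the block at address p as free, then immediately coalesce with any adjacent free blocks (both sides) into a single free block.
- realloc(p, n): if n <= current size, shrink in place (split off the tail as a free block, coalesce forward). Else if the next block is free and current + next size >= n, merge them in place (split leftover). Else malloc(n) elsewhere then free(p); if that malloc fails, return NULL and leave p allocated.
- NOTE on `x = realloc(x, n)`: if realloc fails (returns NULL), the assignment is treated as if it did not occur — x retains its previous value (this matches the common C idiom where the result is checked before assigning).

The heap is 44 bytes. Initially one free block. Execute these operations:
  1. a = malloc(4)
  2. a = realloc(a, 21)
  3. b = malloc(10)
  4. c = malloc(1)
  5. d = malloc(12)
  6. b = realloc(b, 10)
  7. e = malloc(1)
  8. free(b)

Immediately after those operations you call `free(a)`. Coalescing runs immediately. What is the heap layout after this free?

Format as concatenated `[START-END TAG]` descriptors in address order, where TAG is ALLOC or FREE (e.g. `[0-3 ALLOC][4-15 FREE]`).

Answer: [0-30 FREE][31-31 ALLOC][32-43 ALLOC]

Derivation:
Op 1: a = malloc(4) -> a = 0; heap: [0-3 ALLOC][4-43 FREE]
Op 2: a = realloc(a, 21) -> a = 0; heap: [0-20 ALLOC][21-43 FREE]
Op 3: b = malloc(10) -> b = 21; heap: [0-20 ALLOC][21-30 ALLOC][31-43 FREE]
Op 4: c = malloc(1) -> c = 31; heap: [0-20 ALLOC][21-30 ALLOC][31-31 ALLOC][32-43 FREE]
Op 5: d = malloc(12) -> d = 32; heap: [0-20 ALLOC][21-30 ALLOC][31-31 ALLOC][32-43 ALLOC]
Op 6: b = realloc(b, 10) -> b = 21; heap: [0-20 ALLOC][21-30 ALLOC][31-31 ALLOC][32-43 ALLOC]
Op 7: e = malloc(1) -> e = NULL; heap: [0-20 ALLOC][21-30 ALLOC][31-31 ALLOC][32-43 ALLOC]
Op 8: free(b) -> (freed b); heap: [0-20 ALLOC][21-30 FREE][31-31 ALLOC][32-43 ALLOC]
free(a): a = 0 -> block [0-20 ALLOC]; mark free, coalesce with adjacent free neighbors -> [0-30 FREE][31-31 ALLOC][32-43 ALLOC]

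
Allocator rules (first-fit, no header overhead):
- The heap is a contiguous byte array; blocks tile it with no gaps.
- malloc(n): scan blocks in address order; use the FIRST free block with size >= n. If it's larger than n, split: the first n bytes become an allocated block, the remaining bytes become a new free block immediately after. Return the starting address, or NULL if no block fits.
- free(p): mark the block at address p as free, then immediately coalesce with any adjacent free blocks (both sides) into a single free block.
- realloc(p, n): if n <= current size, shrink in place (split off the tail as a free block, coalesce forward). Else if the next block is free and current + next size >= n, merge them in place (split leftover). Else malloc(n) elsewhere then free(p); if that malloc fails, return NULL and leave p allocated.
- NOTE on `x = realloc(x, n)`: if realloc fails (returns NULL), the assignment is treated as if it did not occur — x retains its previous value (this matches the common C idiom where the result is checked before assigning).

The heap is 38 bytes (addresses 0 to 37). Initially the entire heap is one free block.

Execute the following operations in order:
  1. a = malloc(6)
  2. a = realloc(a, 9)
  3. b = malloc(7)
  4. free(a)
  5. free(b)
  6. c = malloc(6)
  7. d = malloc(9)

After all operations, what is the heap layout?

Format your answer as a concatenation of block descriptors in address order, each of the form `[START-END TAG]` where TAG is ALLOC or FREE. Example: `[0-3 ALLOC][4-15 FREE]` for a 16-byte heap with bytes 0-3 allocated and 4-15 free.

Op 1: a = malloc(6) -> a = 0; heap: [0-5 ALLOC][6-37 FREE]
Op 2: a = realloc(a, 9) -> a = 0; heap: [0-8 ALLOC][9-37 FREE]
Op 3: b = malloc(7) -> b = 9; heap: [0-8 ALLOC][9-15 ALLOC][16-37 FREE]
Op 4: free(a) -> (freed a); heap: [0-8 FREE][9-15 ALLOC][16-37 FREE]
Op 5: free(b) -> (freed b); heap: [0-37 FREE]
Op 6: c = malloc(6) -> c = 0; heap: [0-5 ALLOC][6-37 FREE]
Op 7: d = malloc(9) -> d = 6; heap: [0-5 ALLOC][6-14 ALLOC][15-37 FREE]

Answer: [0-5 ALLOC][6-14 ALLOC][15-37 FREE]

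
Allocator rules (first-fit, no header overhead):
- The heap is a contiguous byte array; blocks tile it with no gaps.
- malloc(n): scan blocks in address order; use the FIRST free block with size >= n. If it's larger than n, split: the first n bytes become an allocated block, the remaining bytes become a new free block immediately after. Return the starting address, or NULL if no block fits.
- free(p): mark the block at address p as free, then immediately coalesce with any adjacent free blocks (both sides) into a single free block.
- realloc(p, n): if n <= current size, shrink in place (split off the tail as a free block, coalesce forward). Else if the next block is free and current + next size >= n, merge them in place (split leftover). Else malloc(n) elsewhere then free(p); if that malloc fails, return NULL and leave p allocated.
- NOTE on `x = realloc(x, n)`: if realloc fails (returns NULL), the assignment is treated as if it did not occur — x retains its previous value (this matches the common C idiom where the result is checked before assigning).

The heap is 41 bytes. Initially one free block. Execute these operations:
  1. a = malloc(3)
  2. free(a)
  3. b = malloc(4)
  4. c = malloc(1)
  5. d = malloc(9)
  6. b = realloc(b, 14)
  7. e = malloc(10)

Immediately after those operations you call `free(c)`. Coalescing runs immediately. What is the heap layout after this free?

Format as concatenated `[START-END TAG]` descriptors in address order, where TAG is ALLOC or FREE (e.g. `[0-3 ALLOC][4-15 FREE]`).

Op 1: a = malloc(3) -> a = 0; heap: [0-2 ALLOC][3-40 FREE]
Op 2: free(a) -> (freed a); heap: [0-40 FREE]
Op 3: b = malloc(4) -> b = 0; heap: [0-3 ALLOC][4-40 FREE]
Op 4: c = malloc(1) -> c = 4; heap: [0-3 ALLOC][4-4 ALLOC][5-40 FREE]
Op 5: d = malloc(9) -> d = 5; heap: [0-3 ALLOC][4-4 ALLOC][5-13 ALLOC][14-40 FREE]
Op 6: b = realloc(b, 14) -> b = 14; heap: [0-3 FREE][4-4 ALLOC][5-13 ALLOC][14-27 ALLOC][28-40 FREE]
Op 7: e = malloc(10) -> e = 28; heap: [0-3 FREE][4-4 ALLOC][5-13 ALLOC][14-27 ALLOC][28-37 ALLOC][38-40 FREE]
free(c): c = 4 -> block [4-4 ALLOC]; mark free, coalesce with adjacent free neighbors -> [0-4 FREE][5-13 ALLOC][14-27 ALLOC][28-37 ALLOC][38-40 FREE]

Answer: [0-4 FREE][5-13 ALLOC][14-27 ALLOC][28-37 ALLOC][38-40 FREE]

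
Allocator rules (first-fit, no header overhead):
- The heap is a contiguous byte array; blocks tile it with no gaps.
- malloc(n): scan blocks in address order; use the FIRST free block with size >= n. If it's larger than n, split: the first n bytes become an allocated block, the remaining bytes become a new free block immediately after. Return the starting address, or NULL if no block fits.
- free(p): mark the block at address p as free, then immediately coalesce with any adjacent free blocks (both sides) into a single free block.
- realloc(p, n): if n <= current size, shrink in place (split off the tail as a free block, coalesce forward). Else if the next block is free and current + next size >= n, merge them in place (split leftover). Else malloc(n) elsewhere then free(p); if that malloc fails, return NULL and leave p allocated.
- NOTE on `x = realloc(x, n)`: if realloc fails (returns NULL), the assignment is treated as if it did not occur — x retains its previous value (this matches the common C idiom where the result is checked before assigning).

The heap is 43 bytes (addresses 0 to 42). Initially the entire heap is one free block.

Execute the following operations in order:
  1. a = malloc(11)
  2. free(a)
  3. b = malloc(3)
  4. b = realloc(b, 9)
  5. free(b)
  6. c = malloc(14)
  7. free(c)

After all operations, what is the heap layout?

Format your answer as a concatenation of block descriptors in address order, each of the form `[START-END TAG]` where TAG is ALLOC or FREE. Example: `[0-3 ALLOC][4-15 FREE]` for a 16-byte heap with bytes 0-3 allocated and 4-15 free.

Op 1: a = malloc(11) -> a = 0; heap: [0-10 ALLOC][11-42 FREE]
Op 2: free(a) -> (freed a); heap: [0-42 FREE]
Op 3: b = malloc(3) -> b = 0; heap: [0-2 ALLOC][3-42 FREE]
Op 4: b = realloc(b, 9) -> b = 0; heap: [0-8 ALLOC][9-42 FREE]
Op 5: free(b) -> (freed b); heap: [0-42 FREE]
Op 6: c = malloc(14) -> c = 0; heap: [0-13 ALLOC][14-42 FREE]
Op 7: free(c) -> (freed c); heap: [0-42 FREE]

Answer: [0-42 FREE]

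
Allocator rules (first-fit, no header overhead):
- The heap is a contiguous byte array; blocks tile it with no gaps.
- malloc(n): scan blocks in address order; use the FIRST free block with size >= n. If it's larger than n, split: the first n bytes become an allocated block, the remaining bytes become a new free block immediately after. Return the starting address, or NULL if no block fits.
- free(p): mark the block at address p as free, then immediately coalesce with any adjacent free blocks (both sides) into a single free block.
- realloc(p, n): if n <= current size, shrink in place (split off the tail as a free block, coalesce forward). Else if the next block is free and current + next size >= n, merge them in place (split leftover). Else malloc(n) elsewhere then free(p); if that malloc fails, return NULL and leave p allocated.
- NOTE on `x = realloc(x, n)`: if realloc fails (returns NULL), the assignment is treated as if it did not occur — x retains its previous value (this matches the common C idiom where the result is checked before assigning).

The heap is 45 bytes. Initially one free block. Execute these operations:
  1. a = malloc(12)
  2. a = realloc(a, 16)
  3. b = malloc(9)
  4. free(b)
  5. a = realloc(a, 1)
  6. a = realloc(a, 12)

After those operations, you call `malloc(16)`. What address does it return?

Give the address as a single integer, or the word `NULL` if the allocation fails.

Answer: 12

Derivation:
Op 1: a = malloc(12) -> a = 0; heap: [0-11 ALLOC][12-44 FREE]
Op 2: a = realloc(a, 16) -> a = 0; heap: [0-15 ALLOC][16-44 FREE]
Op 3: b = malloc(9) -> b = 16; heap: [0-15 ALLOC][16-24 ALLOC][25-44 FREE]
Op 4: free(b) -> (freed b); heap: [0-15 ALLOC][16-44 FREE]
Op 5: a = realloc(a, 1) -> a = 0; heap: [0-0 ALLOC][1-44 FREE]
Op 6: a = realloc(a, 12) -> a = 0; heap: [0-11 ALLOC][12-44 FREE]
malloc(16): first-fit scan over [0-11 ALLOC][12-44 FREE] -> 12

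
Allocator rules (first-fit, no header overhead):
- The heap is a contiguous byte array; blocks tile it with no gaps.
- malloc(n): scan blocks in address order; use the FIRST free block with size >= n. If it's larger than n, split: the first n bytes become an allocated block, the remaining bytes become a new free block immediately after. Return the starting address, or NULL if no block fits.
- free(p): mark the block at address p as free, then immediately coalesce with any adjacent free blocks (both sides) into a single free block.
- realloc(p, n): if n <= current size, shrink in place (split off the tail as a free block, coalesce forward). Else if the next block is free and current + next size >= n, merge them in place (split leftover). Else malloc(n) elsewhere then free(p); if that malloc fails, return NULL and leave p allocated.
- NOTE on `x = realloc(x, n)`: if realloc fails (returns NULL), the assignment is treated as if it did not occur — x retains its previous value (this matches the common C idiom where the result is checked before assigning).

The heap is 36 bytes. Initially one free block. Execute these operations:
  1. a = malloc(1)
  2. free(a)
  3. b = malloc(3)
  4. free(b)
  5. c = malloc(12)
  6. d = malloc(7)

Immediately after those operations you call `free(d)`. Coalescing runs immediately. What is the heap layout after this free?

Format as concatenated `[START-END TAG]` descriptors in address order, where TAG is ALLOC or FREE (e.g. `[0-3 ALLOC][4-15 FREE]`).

Op 1: a = malloc(1) -> a = 0; heap: [0-0 ALLOC][1-35 FREE]
Op 2: free(a) -> (freed a); heap: [0-35 FREE]
Op 3: b = malloc(3) -> b = 0; heap: [0-2 ALLOC][3-35 FREE]
Op 4: free(b) -> (freed b); heap: [0-35 FREE]
Op 5: c = malloc(12) -> c = 0; heap: [0-11 ALLOC][12-35 FREE]
Op 6: d = malloc(7) -> d = 12; heap: [0-11 ALLOC][12-18 ALLOC][19-35 FREE]
free(d): d = 12 -> block [12-18 ALLOC]; mark free, coalesce with adjacent free neighbors -> [0-11 ALLOC][12-35 FREE]

Answer: [0-11 ALLOC][12-35 FREE]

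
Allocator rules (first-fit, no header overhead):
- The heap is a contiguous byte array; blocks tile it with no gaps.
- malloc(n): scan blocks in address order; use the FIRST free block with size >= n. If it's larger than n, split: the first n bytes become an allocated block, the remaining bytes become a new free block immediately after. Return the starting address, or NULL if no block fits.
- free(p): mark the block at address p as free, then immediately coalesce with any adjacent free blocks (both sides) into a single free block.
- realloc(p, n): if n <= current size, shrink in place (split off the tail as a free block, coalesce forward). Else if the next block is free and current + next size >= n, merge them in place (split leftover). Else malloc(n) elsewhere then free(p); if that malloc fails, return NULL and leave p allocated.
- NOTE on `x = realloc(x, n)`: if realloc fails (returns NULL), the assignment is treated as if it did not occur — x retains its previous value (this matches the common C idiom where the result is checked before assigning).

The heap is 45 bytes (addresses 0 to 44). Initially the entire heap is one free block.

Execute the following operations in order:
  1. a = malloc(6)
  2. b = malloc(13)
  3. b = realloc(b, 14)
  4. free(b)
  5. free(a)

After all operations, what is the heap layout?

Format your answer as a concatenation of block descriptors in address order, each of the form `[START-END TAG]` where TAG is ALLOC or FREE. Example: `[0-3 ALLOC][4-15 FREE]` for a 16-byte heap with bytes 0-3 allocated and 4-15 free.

Op 1: a = malloc(6) -> a = 0; heap: [0-5 ALLOC][6-44 FREE]
Op 2: b = malloc(13) -> b = 6; heap: [0-5 ALLOC][6-18 ALLOC][19-44 FREE]
Op 3: b = realloc(b, 14) -> b = 6; heap: [0-5 ALLOC][6-19 ALLOC][20-44 FREE]
Op 4: free(b) -> (freed b); heap: [0-5 ALLOC][6-44 FREE]
Op 5: free(a) -> (freed a); heap: [0-44 FREE]

Answer: [0-44 FREE]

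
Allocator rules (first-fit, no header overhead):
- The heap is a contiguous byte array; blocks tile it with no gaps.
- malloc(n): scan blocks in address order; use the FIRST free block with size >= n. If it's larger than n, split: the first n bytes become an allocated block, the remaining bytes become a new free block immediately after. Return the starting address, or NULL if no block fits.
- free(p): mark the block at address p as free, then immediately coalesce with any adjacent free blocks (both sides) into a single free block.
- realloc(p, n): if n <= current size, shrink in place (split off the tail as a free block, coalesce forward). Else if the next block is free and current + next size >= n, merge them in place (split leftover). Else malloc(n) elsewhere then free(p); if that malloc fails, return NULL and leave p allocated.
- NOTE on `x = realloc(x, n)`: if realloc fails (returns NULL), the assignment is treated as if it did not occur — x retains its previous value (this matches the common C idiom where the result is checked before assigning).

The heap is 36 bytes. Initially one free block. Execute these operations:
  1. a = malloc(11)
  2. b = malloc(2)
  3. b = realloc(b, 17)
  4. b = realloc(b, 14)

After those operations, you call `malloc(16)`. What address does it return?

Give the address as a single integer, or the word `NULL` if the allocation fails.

Answer: NULL

Derivation:
Op 1: a = malloc(11) -> a = 0; heap: [0-10 ALLOC][11-35 FREE]
Op 2: b = malloc(2) -> b = 11; heap: [0-10 ALLOC][11-12 ALLOC][13-35 FREE]
Op 3: b = realloc(b, 17) -> b = 11; heap: [0-10 ALLOC][11-27 ALLOC][28-35 FREE]
Op 4: b = realloc(b, 14) -> b = 11; heap: [0-10 ALLOC][11-24 ALLOC][25-35 FREE]
malloc(16): first-fit scan over [0-10 ALLOC][11-24 ALLOC][25-35 FREE] -> NULL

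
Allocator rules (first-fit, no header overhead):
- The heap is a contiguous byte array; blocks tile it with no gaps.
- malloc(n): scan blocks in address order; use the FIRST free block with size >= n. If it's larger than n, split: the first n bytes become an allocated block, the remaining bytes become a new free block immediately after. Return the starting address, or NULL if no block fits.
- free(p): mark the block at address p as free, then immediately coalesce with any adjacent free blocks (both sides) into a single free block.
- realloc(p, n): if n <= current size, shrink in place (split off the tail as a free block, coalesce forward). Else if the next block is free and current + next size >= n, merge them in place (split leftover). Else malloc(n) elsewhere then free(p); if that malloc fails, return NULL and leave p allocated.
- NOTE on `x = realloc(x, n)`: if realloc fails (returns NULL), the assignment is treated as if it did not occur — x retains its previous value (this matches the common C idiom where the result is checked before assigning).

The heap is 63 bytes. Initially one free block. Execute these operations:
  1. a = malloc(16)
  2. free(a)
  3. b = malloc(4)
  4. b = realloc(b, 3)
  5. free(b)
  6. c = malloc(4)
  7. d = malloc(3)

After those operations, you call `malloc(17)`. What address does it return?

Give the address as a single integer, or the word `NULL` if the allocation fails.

Answer: 7

Derivation:
Op 1: a = malloc(16) -> a = 0; heap: [0-15 ALLOC][16-62 FREE]
Op 2: free(a) -> (freed a); heap: [0-62 FREE]
Op 3: b = malloc(4) -> b = 0; heap: [0-3 ALLOC][4-62 FREE]
Op 4: b = realloc(b, 3) -> b = 0; heap: [0-2 ALLOC][3-62 FREE]
Op 5: free(b) -> (freed b); heap: [0-62 FREE]
Op 6: c = malloc(4) -> c = 0; heap: [0-3 ALLOC][4-62 FREE]
Op 7: d = malloc(3) -> d = 4; heap: [0-3 ALLOC][4-6 ALLOC][7-62 FREE]
malloc(17): first-fit scan over [0-3 ALLOC][4-6 ALLOC][7-62 FREE] -> 7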